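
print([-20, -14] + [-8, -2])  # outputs [-20, -14, -8, -2]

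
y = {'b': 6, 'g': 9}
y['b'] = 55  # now {'b': 55, 'g': 9}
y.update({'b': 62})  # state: {'b': 62, 'g': 9}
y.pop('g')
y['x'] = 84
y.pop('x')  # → 84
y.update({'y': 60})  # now {'b': 62, 'y': 60}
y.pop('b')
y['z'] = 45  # {'y': 60, 'z': 45}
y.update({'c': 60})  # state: {'y': 60, 'z': 45, 'c': 60}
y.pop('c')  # 60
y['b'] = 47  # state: {'y': 60, 'z': 45, 'b': 47}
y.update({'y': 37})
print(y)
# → {'y': 37, 'z': 45, 'b': 47}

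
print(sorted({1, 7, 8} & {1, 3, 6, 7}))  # [1, 7]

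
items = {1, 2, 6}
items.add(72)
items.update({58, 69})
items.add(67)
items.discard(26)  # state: {1, 2, 6, 58, 67, 69, 72}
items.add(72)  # {1, 2, 6, 58, 67, 69, 72}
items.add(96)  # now {1, 2, 6, 58, 67, 69, 72, 96}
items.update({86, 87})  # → {1, 2, 6, 58, 67, 69, 72, 86, 87, 96}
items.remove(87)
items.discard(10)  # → {1, 2, 6, 58, 67, 69, 72, 86, 96}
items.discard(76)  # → {1, 2, 6, 58, 67, 69, 72, 86, 96}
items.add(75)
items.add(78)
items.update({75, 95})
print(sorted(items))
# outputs [1, 2, 6, 58, 67, 69, 72, 75, 78, 86, 95, 96]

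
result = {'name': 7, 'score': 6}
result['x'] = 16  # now {'name': 7, 'score': 6, 'x': 16}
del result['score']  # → {'name': 7, 'x': 16}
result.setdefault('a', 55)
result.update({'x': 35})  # {'name': 7, 'x': 35, 'a': 55}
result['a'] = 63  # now {'name': 7, 'x': 35, 'a': 63}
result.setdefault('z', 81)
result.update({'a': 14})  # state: {'name': 7, 'x': 35, 'a': 14, 'z': 81}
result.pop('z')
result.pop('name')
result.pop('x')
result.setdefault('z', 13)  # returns 13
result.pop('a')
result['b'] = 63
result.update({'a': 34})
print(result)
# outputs {'z': 13, 'b': 63, 'a': 34}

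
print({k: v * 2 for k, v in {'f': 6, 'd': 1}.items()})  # {'f': 12, 'd': 2}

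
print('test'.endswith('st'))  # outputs True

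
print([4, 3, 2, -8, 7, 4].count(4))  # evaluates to 2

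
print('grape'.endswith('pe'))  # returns True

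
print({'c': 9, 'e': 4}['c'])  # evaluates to 9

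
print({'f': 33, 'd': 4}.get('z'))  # None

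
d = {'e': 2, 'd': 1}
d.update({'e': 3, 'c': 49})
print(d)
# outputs {'e': 3, 'd': 1, 'c': 49}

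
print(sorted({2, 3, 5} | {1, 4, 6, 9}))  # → [1, 2, 3, 4, 5, 6, 9]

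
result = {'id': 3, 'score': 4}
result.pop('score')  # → 4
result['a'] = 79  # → {'id': 3, 'a': 79}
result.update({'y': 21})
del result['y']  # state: {'id': 3, 'a': 79}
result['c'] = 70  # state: {'id': 3, 'a': 79, 'c': 70}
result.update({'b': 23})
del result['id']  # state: {'a': 79, 'c': 70, 'b': 23}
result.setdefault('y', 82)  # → 82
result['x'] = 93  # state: {'a': 79, 'c': 70, 'b': 23, 'y': 82, 'x': 93}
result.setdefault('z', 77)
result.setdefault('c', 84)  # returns 70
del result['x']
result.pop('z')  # 77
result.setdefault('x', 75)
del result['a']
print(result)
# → {'c': 70, 'b': 23, 'y': 82, 'x': 75}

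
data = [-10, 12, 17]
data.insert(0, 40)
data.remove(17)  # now [40, -10, 12]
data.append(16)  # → [40, -10, 12, 16]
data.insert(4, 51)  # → [40, -10, 12, 16, 51]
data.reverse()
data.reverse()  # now [40, -10, 12, 16, 51]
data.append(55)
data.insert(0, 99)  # [99, 40, -10, 12, 16, 51, 55]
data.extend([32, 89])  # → [99, 40, -10, 12, 16, 51, 55, 32, 89]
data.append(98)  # [99, 40, -10, 12, 16, 51, 55, 32, 89, 98]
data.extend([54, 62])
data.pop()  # 62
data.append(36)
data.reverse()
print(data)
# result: [36, 54, 98, 89, 32, 55, 51, 16, 12, -10, 40, 99]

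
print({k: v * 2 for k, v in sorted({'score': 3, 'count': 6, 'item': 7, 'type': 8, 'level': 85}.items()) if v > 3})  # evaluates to {'count': 12, 'item': 14, 'level': 170, 'type': 16}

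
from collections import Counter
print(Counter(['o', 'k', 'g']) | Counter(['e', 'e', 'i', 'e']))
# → Counter({'e': 3, 'o': 1, 'k': 1, 'g': 1, 'i': 1})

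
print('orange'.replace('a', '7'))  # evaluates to or7nge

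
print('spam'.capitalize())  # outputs Spam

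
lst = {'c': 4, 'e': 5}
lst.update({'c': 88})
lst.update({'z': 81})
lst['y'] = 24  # {'c': 88, 'e': 5, 'z': 81, 'y': 24}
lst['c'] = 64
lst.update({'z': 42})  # {'c': 64, 'e': 5, 'z': 42, 'y': 24}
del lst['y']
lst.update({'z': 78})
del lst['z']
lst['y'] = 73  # {'c': 64, 'e': 5, 'y': 73}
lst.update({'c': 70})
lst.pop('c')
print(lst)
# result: {'e': 5, 'y': 73}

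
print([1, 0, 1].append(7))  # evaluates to None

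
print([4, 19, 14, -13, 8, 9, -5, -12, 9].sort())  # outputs None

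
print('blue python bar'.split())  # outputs ['blue', 'python', 'bar']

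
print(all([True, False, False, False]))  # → False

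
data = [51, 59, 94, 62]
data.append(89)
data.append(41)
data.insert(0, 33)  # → [33, 51, 59, 94, 62, 89, 41]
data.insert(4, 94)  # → [33, 51, 59, 94, 94, 62, 89, 41]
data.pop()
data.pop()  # 89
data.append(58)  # [33, 51, 59, 94, 94, 62, 58]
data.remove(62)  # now [33, 51, 59, 94, 94, 58]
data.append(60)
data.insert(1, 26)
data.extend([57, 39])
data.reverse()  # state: [39, 57, 60, 58, 94, 94, 59, 51, 26, 33]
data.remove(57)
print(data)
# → [39, 60, 58, 94, 94, 59, 51, 26, 33]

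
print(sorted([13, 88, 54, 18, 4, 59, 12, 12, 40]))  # [4, 12, 12, 13, 18, 40, 54, 59, 88]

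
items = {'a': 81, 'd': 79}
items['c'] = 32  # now {'a': 81, 'd': 79, 'c': 32}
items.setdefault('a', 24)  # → 81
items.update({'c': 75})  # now {'a': 81, 'd': 79, 'c': 75}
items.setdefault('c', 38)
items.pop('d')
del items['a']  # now {'c': 75}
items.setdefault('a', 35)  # 35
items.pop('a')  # 35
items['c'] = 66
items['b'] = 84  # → {'c': 66, 'b': 84}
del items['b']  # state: {'c': 66}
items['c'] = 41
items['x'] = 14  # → {'c': 41, 'x': 14}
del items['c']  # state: {'x': 14}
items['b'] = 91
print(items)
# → {'x': 14, 'b': 91}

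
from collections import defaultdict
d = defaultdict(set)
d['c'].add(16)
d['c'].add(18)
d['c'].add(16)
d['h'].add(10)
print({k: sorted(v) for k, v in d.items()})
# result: {'c': [16, 18], 'h': [10]}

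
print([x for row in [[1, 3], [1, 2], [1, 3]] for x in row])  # [1, 3, 1, 2, 1, 3]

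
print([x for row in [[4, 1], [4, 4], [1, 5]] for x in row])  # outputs [4, 1, 4, 4, 1, 5]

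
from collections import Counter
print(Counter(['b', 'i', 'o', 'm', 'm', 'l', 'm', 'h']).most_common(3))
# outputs [('m', 3), ('b', 1), ('i', 1)]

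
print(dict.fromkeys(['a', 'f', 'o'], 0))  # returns {'a': 0, 'f': 0, 'o': 0}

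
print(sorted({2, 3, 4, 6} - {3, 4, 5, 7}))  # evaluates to [2, 6]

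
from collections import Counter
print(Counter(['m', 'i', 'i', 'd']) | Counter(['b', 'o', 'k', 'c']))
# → Counter({'i': 2, 'm': 1, 'd': 1, 'b': 1, 'o': 1, 'k': 1, 'c': 1})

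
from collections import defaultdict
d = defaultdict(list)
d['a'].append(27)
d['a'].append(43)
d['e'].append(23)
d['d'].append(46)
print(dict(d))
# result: {'a': [27, 43], 'e': [23], 'd': [46]}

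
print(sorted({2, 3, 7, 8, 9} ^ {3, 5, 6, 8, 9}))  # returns [2, 5, 6, 7]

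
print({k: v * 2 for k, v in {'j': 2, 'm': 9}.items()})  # {'j': 4, 'm': 18}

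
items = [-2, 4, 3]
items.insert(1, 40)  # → [-2, 40, 4, 3]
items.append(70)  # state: [-2, 40, 4, 3, 70]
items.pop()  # 70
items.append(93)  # [-2, 40, 4, 3, 93]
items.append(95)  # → [-2, 40, 4, 3, 93, 95]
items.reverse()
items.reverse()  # [-2, 40, 4, 3, 93, 95]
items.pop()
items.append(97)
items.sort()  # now [-2, 3, 4, 40, 93, 97]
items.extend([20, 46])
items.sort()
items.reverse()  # [97, 93, 46, 40, 20, 4, 3, -2]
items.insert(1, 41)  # [97, 41, 93, 46, 40, 20, 4, 3, -2]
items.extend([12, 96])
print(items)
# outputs [97, 41, 93, 46, 40, 20, 4, 3, -2, 12, 96]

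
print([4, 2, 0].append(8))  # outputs None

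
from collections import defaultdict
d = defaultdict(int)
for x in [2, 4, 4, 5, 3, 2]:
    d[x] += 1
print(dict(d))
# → {2: 2, 4: 2, 5: 1, 3: 1}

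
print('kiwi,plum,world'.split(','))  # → ['kiwi', 'plum', 'world']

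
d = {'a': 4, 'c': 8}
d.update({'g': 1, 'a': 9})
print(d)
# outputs {'a': 9, 'c': 8, 'g': 1}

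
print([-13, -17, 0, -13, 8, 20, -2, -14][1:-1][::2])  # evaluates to [-17, -13, 20]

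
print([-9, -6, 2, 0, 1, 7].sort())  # None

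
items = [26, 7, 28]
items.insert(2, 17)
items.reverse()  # [28, 17, 7, 26]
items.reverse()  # [26, 7, 17, 28]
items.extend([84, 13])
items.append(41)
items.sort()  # [7, 13, 17, 26, 28, 41, 84]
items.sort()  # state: [7, 13, 17, 26, 28, 41, 84]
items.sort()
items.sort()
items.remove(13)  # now [7, 17, 26, 28, 41, 84]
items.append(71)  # [7, 17, 26, 28, 41, 84, 71]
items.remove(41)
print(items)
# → [7, 17, 26, 28, 84, 71]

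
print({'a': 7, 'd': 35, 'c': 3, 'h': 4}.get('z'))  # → None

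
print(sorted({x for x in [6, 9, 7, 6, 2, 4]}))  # [2, 4, 6, 7, 9]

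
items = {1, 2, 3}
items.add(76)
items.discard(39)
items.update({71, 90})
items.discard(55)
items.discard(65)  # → {1, 2, 3, 71, 76, 90}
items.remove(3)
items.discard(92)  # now {1, 2, 71, 76, 90}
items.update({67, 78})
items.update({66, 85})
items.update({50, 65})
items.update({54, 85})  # {1, 2, 50, 54, 65, 66, 67, 71, 76, 78, 85, 90}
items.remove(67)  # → {1, 2, 50, 54, 65, 66, 71, 76, 78, 85, 90}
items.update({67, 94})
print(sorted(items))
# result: [1, 2, 50, 54, 65, 66, 67, 71, 76, 78, 85, 90, 94]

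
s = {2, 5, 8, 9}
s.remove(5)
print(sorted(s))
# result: [2, 8, 9]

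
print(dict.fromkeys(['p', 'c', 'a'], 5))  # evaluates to {'p': 5, 'c': 5, 'a': 5}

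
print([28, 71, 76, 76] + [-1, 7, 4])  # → [28, 71, 76, 76, -1, 7, 4]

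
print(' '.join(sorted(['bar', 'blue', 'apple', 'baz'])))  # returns apple bar baz blue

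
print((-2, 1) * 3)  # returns (-2, 1, -2, 1, -2, 1)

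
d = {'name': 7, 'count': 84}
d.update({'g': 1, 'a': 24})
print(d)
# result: {'name': 7, 'count': 84, 'g': 1, 'a': 24}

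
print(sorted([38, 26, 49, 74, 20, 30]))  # [20, 26, 30, 38, 49, 74]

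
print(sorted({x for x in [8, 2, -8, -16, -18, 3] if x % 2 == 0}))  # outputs [-18, -16, -8, 2, 8]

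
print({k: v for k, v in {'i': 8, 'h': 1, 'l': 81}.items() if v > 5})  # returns {'i': 8, 'l': 81}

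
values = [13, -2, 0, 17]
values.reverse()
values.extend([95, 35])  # [17, 0, -2, 13, 95, 35]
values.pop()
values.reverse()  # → [95, 13, -2, 0, 17]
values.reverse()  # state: [17, 0, -2, 13, 95]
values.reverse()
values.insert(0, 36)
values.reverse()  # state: [17, 0, -2, 13, 95, 36]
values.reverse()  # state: [36, 95, 13, -2, 0, 17]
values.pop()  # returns 17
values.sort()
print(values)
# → [-2, 0, 13, 36, 95]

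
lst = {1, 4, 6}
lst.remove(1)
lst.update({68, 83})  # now {4, 6, 68, 83}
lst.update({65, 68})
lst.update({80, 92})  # {4, 6, 65, 68, 80, 83, 92}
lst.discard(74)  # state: {4, 6, 65, 68, 80, 83, 92}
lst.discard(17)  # {4, 6, 65, 68, 80, 83, 92}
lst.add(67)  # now {4, 6, 65, 67, 68, 80, 83, 92}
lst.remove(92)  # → {4, 6, 65, 67, 68, 80, 83}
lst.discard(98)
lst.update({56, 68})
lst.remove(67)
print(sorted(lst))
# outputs [4, 6, 56, 65, 68, 80, 83]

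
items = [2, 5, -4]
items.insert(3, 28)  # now [2, 5, -4, 28]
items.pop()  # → 28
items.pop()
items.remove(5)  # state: [2]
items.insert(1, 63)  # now [2, 63]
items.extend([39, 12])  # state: [2, 63, 39, 12]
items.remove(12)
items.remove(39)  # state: [2, 63]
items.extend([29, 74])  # [2, 63, 29, 74]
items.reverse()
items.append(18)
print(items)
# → [74, 29, 63, 2, 18]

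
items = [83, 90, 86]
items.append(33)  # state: [83, 90, 86, 33]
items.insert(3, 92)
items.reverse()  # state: [33, 92, 86, 90, 83]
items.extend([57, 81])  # [33, 92, 86, 90, 83, 57, 81]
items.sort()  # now [33, 57, 81, 83, 86, 90, 92]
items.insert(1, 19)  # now [33, 19, 57, 81, 83, 86, 90, 92]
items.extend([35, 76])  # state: [33, 19, 57, 81, 83, 86, 90, 92, 35, 76]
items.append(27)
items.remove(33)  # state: [19, 57, 81, 83, 86, 90, 92, 35, 76, 27]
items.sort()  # [19, 27, 35, 57, 76, 81, 83, 86, 90, 92]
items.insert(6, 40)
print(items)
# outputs [19, 27, 35, 57, 76, 81, 40, 83, 86, 90, 92]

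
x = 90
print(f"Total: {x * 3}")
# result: Total: 270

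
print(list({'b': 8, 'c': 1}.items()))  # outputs [('b', 8), ('c', 1)]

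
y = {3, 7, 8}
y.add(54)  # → {3, 7, 8, 54}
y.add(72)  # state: {3, 7, 8, 54, 72}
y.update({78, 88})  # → {3, 7, 8, 54, 72, 78, 88}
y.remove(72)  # {3, 7, 8, 54, 78, 88}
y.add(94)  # {3, 7, 8, 54, 78, 88, 94}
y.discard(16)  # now {3, 7, 8, 54, 78, 88, 94}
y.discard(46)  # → {3, 7, 8, 54, 78, 88, 94}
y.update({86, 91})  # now {3, 7, 8, 54, 78, 86, 88, 91, 94}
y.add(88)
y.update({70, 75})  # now {3, 7, 8, 54, 70, 75, 78, 86, 88, 91, 94}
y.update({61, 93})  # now {3, 7, 8, 54, 61, 70, 75, 78, 86, 88, 91, 93, 94}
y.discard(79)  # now {3, 7, 8, 54, 61, 70, 75, 78, 86, 88, 91, 93, 94}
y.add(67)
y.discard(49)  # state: {3, 7, 8, 54, 61, 67, 70, 75, 78, 86, 88, 91, 93, 94}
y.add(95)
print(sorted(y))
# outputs [3, 7, 8, 54, 61, 67, 70, 75, 78, 86, 88, 91, 93, 94, 95]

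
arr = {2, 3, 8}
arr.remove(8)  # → {2, 3}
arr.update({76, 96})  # {2, 3, 76, 96}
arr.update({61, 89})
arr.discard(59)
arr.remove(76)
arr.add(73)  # {2, 3, 61, 73, 89, 96}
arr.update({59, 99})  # {2, 3, 59, 61, 73, 89, 96, 99}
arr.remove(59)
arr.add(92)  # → {2, 3, 61, 73, 89, 92, 96, 99}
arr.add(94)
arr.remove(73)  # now {2, 3, 61, 89, 92, 94, 96, 99}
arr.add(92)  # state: {2, 3, 61, 89, 92, 94, 96, 99}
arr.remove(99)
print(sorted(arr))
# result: [2, 3, 61, 89, 92, 94, 96]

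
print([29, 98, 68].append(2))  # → None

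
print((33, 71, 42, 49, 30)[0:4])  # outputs (33, 71, 42, 49)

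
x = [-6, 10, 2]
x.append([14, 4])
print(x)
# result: [-6, 10, 2, [14, 4]]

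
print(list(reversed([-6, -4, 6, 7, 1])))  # [1, 7, 6, -4, -6]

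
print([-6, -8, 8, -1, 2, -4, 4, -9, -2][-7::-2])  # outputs [8, -6]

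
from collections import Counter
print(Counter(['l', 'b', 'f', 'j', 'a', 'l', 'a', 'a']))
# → Counter({'a': 3, 'l': 2, 'b': 1, 'f': 1, 'j': 1})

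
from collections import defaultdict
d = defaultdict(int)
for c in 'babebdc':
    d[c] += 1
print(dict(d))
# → {'b': 3, 'a': 1, 'e': 1, 'd': 1, 'c': 1}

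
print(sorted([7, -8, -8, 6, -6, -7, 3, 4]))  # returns [-8, -8, -7, -6, 3, 4, 6, 7]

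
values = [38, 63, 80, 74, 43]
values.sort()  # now [38, 43, 63, 74, 80]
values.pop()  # 80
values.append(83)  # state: [38, 43, 63, 74, 83]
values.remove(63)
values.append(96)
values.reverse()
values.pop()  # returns 38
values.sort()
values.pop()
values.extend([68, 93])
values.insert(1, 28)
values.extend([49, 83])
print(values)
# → [43, 28, 74, 83, 68, 93, 49, 83]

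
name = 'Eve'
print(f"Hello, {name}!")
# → Hello, Eve!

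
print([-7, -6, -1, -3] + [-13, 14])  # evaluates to [-7, -6, -1, -3, -13, 14]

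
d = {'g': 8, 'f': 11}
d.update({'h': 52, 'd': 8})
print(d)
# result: {'g': 8, 'f': 11, 'h': 52, 'd': 8}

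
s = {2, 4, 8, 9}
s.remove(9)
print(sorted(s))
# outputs [2, 4, 8]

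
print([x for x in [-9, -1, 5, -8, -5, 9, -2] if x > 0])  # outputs [5, 9]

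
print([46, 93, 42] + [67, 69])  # [46, 93, 42, 67, 69]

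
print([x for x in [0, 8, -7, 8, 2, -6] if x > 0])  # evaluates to [8, 8, 2]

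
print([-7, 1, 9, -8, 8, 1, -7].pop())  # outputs -7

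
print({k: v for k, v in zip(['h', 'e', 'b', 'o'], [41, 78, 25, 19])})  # {'h': 41, 'e': 78, 'b': 25, 'o': 19}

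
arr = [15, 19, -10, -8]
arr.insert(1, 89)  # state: [15, 89, 19, -10, -8]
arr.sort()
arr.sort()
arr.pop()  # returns 89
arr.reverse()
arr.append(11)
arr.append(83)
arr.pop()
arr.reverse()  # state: [11, -10, -8, 15, 19]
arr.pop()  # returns 19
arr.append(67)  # [11, -10, -8, 15, 67]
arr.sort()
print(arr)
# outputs [-10, -8, 11, 15, 67]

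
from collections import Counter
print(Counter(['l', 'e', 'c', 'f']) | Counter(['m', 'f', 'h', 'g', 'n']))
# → Counter({'l': 1, 'e': 1, 'c': 1, 'f': 1, 'm': 1, 'h': 1, 'g': 1, 'n': 1})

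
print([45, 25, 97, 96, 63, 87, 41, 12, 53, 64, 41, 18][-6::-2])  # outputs [41, 63, 97, 45]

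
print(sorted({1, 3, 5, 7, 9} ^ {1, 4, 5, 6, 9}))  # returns [3, 4, 6, 7]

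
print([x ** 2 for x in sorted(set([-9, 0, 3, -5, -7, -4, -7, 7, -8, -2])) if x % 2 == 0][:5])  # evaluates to [64, 16, 4, 0]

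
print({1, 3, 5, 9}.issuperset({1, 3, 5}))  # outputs True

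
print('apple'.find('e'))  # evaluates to 4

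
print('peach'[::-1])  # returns hcaep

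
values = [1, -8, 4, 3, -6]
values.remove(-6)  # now [1, -8, 4, 3]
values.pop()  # 3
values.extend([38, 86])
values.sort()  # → [-8, 1, 4, 38, 86]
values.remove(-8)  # [1, 4, 38, 86]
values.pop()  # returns 86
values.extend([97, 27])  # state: [1, 4, 38, 97, 27]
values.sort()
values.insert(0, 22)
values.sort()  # [1, 4, 22, 27, 38, 97]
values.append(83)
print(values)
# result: [1, 4, 22, 27, 38, 97, 83]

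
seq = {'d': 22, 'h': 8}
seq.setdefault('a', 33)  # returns 33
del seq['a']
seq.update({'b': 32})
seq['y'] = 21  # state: {'d': 22, 'h': 8, 'b': 32, 'y': 21}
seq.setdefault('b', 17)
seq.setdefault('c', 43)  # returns 43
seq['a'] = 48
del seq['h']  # {'d': 22, 'b': 32, 'y': 21, 'c': 43, 'a': 48}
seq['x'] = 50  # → {'d': 22, 'b': 32, 'y': 21, 'c': 43, 'a': 48, 'x': 50}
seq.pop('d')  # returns 22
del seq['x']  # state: {'b': 32, 'y': 21, 'c': 43, 'a': 48}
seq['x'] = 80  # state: {'b': 32, 'y': 21, 'c': 43, 'a': 48, 'x': 80}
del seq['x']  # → {'b': 32, 'y': 21, 'c': 43, 'a': 48}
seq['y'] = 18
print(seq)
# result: {'b': 32, 'y': 18, 'c': 43, 'a': 48}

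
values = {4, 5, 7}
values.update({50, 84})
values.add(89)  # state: {4, 5, 7, 50, 84, 89}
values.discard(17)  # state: {4, 5, 7, 50, 84, 89}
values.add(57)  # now {4, 5, 7, 50, 57, 84, 89}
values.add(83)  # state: {4, 5, 7, 50, 57, 83, 84, 89}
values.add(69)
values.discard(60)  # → {4, 5, 7, 50, 57, 69, 83, 84, 89}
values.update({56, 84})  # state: {4, 5, 7, 50, 56, 57, 69, 83, 84, 89}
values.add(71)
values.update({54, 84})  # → {4, 5, 7, 50, 54, 56, 57, 69, 71, 83, 84, 89}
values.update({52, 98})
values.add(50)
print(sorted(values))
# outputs [4, 5, 7, 50, 52, 54, 56, 57, 69, 71, 83, 84, 89, 98]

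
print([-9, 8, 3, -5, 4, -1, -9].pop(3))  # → -5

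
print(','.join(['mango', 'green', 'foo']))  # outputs mango,green,foo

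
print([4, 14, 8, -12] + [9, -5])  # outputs [4, 14, 8, -12, 9, -5]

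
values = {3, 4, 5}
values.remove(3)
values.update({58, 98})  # {4, 5, 58, 98}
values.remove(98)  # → {4, 5, 58}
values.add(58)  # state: {4, 5, 58}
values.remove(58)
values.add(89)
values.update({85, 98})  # {4, 5, 85, 89, 98}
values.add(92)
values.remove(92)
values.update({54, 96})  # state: {4, 5, 54, 85, 89, 96, 98}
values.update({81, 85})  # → {4, 5, 54, 81, 85, 89, 96, 98}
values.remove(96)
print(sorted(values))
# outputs [4, 5, 54, 81, 85, 89, 98]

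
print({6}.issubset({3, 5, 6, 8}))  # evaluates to True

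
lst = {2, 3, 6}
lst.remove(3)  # {2, 6}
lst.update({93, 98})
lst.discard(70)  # {2, 6, 93, 98}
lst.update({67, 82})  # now {2, 6, 67, 82, 93, 98}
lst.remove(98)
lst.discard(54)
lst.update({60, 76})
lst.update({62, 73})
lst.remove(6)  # {2, 60, 62, 67, 73, 76, 82, 93}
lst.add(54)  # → {2, 54, 60, 62, 67, 73, 76, 82, 93}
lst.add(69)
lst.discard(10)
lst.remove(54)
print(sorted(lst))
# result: [2, 60, 62, 67, 69, 73, 76, 82, 93]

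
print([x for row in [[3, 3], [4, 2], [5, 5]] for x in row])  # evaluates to [3, 3, 4, 2, 5, 5]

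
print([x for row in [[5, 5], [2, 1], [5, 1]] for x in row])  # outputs [5, 5, 2, 1, 5, 1]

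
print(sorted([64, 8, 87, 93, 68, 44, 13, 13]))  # [8, 13, 13, 44, 64, 68, 87, 93]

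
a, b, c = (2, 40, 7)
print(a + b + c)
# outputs 49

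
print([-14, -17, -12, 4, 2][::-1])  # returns [2, 4, -12, -17, -14]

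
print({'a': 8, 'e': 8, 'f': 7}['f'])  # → 7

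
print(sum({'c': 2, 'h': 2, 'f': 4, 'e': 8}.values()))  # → 16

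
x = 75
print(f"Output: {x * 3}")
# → Output: 225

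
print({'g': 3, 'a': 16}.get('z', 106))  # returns 106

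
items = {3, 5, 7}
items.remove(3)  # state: {5, 7}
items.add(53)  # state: {5, 7, 53}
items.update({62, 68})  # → {5, 7, 53, 62, 68}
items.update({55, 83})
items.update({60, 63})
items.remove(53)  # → {5, 7, 55, 60, 62, 63, 68, 83}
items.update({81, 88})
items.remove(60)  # {5, 7, 55, 62, 63, 68, 81, 83, 88}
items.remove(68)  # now {5, 7, 55, 62, 63, 81, 83, 88}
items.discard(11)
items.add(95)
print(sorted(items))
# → [5, 7, 55, 62, 63, 81, 83, 88, 95]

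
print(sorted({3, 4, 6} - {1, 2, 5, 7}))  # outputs [3, 4, 6]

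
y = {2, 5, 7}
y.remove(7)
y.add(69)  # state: {2, 5, 69}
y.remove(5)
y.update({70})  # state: {2, 69, 70}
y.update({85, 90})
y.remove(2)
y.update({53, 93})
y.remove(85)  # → {53, 69, 70, 90, 93}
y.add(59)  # {53, 59, 69, 70, 90, 93}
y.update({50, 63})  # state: {50, 53, 59, 63, 69, 70, 90, 93}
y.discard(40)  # {50, 53, 59, 63, 69, 70, 90, 93}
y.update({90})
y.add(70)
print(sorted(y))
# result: [50, 53, 59, 63, 69, 70, 90, 93]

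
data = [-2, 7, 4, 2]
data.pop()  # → 2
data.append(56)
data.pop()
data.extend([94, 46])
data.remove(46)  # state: [-2, 7, 4, 94]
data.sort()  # [-2, 4, 7, 94]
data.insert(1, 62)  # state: [-2, 62, 4, 7, 94]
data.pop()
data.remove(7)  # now [-2, 62, 4]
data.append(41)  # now [-2, 62, 4, 41]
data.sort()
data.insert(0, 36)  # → [36, -2, 4, 41, 62]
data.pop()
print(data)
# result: [36, -2, 4, 41]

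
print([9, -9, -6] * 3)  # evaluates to [9, -9, -6, 9, -9, -6, 9, -9, -6]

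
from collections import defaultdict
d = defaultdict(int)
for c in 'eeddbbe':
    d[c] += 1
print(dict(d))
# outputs {'e': 3, 'd': 2, 'b': 2}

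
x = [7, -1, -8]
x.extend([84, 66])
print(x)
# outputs [7, -1, -8, 84, 66]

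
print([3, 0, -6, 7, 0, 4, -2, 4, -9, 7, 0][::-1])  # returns [0, 7, -9, 4, -2, 4, 0, 7, -6, 0, 3]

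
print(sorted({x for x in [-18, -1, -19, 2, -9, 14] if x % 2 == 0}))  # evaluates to [-18, 2, 14]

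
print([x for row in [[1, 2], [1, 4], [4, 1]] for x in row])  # [1, 2, 1, 4, 4, 1]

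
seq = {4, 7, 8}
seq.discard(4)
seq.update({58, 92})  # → {7, 8, 58, 92}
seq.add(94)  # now {7, 8, 58, 92, 94}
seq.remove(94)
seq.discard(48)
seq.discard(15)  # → {7, 8, 58, 92}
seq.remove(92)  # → {7, 8, 58}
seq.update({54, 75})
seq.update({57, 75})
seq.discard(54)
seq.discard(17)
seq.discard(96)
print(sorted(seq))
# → [7, 8, 57, 58, 75]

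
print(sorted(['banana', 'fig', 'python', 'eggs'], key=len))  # ['fig', 'eggs', 'banana', 'python']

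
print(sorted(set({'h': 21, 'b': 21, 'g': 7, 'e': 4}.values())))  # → [4, 7, 21]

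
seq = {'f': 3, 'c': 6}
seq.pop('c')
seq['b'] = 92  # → {'f': 3, 'b': 92}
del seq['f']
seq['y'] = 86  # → {'b': 92, 'y': 86}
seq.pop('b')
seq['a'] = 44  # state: {'y': 86, 'a': 44}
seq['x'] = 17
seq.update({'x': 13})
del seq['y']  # {'a': 44, 'x': 13}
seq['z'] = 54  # {'a': 44, 'x': 13, 'z': 54}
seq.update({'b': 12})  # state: {'a': 44, 'x': 13, 'z': 54, 'b': 12}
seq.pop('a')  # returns 44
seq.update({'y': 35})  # {'x': 13, 'z': 54, 'b': 12, 'y': 35}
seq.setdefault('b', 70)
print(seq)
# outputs {'x': 13, 'z': 54, 'b': 12, 'y': 35}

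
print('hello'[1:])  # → ello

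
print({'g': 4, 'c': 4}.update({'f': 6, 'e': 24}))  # None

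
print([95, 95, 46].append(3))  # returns None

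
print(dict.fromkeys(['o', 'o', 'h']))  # {'o': None, 'h': None}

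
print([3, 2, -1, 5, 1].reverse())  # None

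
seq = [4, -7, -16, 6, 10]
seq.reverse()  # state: [10, 6, -16, -7, 4]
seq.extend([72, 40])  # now [10, 6, -16, -7, 4, 72, 40]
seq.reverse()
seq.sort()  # [-16, -7, 4, 6, 10, 40, 72]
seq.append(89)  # [-16, -7, 4, 6, 10, 40, 72, 89]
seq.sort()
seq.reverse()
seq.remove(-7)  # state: [89, 72, 40, 10, 6, 4, -16]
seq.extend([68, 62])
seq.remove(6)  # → [89, 72, 40, 10, 4, -16, 68, 62]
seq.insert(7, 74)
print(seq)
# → [89, 72, 40, 10, 4, -16, 68, 74, 62]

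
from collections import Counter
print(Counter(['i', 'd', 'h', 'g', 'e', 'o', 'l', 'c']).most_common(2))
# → [('i', 1), ('d', 1)]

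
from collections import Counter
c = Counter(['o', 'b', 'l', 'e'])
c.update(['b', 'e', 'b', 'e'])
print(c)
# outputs Counter({'b': 3, 'e': 3, 'o': 1, 'l': 1})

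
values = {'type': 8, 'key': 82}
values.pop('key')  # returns 82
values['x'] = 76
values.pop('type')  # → 8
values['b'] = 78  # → {'x': 76, 'b': 78}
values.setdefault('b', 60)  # 78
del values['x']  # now {'b': 78}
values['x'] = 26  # {'b': 78, 'x': 26}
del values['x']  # {'b': 78}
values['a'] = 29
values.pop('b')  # 78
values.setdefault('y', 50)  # 50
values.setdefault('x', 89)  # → 89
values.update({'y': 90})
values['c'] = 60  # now {'a': 29, 'y': 90, 'x': 89, 'c': 60}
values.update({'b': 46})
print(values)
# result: {'a': 29, 'y': 90, 'x': 89, 'c': 60, 'b': 46}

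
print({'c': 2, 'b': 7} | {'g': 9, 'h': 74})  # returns {'c': 2, 'b': 7, 'g': 9, 'h': 74}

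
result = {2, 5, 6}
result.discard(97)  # {2, 5, 6}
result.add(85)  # {2, 5, 6, 85}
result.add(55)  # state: {2, 5, 6, 55, 85}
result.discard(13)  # {2, 5, 6, 55, 85}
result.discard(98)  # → {2, 5, 6, 55, 85}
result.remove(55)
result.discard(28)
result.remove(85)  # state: {2, 5, 6}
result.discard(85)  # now {2, 5, 6}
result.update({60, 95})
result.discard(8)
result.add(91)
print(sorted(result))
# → [2, 5, 6, 60, 91, 95]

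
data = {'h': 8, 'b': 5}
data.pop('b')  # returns 5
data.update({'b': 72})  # {'h': 8, 'b': 72}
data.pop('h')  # 8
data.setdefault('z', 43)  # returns 43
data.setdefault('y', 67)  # 67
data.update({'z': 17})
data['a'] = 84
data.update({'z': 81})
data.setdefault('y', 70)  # 67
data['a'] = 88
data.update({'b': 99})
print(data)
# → {'b': 99, 'z': 81, 'y': 67, 'a': 88}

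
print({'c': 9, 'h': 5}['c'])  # 9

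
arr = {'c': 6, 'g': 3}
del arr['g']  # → {'c': 6}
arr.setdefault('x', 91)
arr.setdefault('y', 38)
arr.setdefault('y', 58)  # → 38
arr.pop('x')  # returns 91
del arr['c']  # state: {'y': 38}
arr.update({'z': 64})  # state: {'y': 38, 'z': 64}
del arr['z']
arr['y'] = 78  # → {'y': 78}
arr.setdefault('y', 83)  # 78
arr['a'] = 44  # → {'y': 78, 'a': 44}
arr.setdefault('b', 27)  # 27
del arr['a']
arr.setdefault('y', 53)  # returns 78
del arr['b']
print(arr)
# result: {'y': 78}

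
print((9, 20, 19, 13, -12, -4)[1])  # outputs 20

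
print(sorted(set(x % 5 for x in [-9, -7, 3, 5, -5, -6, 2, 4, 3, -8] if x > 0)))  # [0, 2, 3, 4]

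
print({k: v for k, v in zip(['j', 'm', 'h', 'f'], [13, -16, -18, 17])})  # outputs {'j': 13, 'm': -16, 'h': -18, 'f': 17}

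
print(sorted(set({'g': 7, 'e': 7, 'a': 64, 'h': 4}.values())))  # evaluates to [4, 7, 64]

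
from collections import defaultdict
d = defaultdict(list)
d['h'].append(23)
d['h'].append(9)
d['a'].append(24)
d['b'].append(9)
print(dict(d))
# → {'h': [23, 9], 'a': [24], 'b': [9]}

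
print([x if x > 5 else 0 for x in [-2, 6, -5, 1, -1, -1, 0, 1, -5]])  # [0, 6, 0, 0, 0, 0, 0, 0, 0]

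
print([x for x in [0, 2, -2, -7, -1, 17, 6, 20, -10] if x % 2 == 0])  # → [0, 2, -2, 6, 20, -10]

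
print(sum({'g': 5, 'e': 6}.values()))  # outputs 11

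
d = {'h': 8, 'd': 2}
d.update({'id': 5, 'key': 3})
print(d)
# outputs {'h': 8, 'd': 2, 'id': 5, 'key': 3}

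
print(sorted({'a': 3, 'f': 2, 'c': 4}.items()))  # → [('a', 3), ('c', 4), ('f', 2)]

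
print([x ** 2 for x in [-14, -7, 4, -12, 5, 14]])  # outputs [196, 49, 16, 144, 25, 196]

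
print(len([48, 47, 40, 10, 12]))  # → 5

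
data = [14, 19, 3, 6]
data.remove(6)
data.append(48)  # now [14, 19, 3, 48]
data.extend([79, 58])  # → [14, 19, 3, 48, 79, 58]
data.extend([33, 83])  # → [14, 19, 3, 48, 79, 58, 33, 83]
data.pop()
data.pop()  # 33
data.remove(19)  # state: [14, 3, 48, 79, 58]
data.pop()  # 58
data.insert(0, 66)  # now [66, 14, 3, 48, 79]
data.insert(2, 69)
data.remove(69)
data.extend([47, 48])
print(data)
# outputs [66, 14, 3, 48, 79, 47, 48]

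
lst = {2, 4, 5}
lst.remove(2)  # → {4, 5}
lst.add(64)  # {4, 5, 64}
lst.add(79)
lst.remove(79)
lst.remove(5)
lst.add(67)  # {4, 64, 67}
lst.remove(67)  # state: {4, 64}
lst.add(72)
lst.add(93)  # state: {4, 64, 72, 93}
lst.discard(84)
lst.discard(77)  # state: {4, 64, 72, 93}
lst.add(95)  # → {4, 64, 72, 93, 95}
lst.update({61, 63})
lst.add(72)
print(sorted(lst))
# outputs [4, 61, 63, 64, 72, 93, 95]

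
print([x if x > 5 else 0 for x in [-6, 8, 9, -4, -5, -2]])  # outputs [0, 8, 9, 0, 0, 0]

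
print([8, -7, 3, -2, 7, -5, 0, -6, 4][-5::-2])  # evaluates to [7, 3, 8]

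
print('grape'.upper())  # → GRAPE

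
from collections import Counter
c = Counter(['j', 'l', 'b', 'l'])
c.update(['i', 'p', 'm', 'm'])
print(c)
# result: Counter({'l': 2, 'm': 2, 'j': 1, 'b': 1, 'i': 1, 'p': 1})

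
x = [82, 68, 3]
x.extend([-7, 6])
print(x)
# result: [82, 68, 3, -7, 6]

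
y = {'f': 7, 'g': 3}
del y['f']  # {'g': 3}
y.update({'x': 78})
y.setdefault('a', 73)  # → 73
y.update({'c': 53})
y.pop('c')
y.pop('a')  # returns 73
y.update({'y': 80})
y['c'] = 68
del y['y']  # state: {'g': 3, 'x': 78, 'c': 68}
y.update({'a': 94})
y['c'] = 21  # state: {'g': 3, 'x': 78, 'c': 21, 'a': 94}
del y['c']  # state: {'g': 3, 'x': 78, 'a': 94}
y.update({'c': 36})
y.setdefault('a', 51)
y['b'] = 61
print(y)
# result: {'g': 3, 'x': 78, 'a': 94, 'c': 36, 'b': 61}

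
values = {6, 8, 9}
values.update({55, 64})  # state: {6, 8, 9, 55, 64}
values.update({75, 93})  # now {6, 8, 9, 55, 64, 75, 93}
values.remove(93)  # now {6, 8, 9, 55, 64, 75}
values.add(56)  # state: {6, 8, 9, 55, 56, 64, 75}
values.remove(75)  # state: {6, 8, 9, 55, 56, 64}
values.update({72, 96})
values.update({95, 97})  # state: {6, 8, 9, 55, 56, 64, 72, 95, 96, 97}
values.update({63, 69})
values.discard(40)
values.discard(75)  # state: {6, 8, 9, 55, 56, 63, 64, 69, 72, 95, 96, 97}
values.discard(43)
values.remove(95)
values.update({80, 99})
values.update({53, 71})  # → {6, 8, 9, 53, 55, 56, 63, 64, 69, 71, 72, 80, 96, 97, 99}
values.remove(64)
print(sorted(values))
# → [6, 8, 9, 53, 55, 56, 63, 69, 71, 72, 80, 96, 97, 99]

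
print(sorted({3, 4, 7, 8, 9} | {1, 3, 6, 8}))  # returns [1, 3, 4, 6, 7, 8, 9]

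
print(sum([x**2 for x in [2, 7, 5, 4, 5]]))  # 119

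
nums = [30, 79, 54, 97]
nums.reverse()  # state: [97, 54, 79, 30]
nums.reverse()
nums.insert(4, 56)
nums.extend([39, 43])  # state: [30, 79, 54, 97, 56, 39, 43]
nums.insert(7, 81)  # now [30, 79, 54, 97, 56, 39, 43, 81]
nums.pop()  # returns 81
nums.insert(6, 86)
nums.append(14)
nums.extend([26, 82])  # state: [30, 79, 54, 97, 56, 39, 86, 43, 14, 26, 82]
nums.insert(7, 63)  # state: [30, 79, 54, 97, 56, 39, 86, 63, 43, 14, 26, 82]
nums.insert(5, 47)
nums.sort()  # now [14, 26, 30, 39, 43, 47, 54, 56, 63, 79, 82, 86, 97]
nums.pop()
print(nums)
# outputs [14, 26, 30, 39, 43, 47, 54, 56, 63, 79, 82, 86]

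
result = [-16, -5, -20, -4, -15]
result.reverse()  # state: [-15, -4, -20, -5, -16]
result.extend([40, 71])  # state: [-15, -4, -20, -5, -16, 40, 71]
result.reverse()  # [71, 40, -16, -5, -20, -4, -15]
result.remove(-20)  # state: [71, 40, -16, -5, -4, -15]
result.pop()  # -15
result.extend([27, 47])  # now [71, 40, -16, -5, -4, 27, 47]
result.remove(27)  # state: [71, 40, -16, -5, -4, 47]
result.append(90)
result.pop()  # 90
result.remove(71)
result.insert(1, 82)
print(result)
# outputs [40, 82, -16, -5, -4, 47]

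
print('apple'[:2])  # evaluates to ap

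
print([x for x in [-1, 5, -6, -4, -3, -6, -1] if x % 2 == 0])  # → [-6, -4, -6]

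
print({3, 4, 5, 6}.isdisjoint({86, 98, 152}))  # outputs True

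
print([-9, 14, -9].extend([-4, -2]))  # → None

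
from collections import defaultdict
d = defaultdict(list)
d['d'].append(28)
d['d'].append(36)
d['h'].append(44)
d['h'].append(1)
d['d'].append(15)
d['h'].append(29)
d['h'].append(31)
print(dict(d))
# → {'d': [28, 36, 15], 'h': [44, 1, 29, 31]}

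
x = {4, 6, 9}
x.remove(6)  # {4, 9}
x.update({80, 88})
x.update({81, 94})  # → {4, 9, 80, 81, 88, 94}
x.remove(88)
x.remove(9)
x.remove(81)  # {4, 80, 94}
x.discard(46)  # {4, 80, 94}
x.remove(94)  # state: {4, 80}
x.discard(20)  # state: {4, 80}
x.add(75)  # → {4, 75, 80}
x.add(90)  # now {4, 75, 80, 90}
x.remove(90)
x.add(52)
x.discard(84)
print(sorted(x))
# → [4, 52, 75, 80]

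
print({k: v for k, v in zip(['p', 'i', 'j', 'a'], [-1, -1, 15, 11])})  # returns {'p': -1, 'i': -1, 'j': 15, 'a': 11}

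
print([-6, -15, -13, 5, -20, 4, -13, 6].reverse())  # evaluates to None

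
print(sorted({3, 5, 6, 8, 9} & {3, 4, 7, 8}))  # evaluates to [3, 8]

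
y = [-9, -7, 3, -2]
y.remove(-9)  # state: [-7, 3, -2]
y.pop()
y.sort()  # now [-7, 3]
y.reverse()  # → [3, -7]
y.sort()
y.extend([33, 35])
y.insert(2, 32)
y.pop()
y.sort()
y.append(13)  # [-7, 3, 32, 33, 13]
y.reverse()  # [13, 33, 32, 3, -7]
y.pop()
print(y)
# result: [13, 33, 32, 3]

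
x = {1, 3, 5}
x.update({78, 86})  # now {1, 3, 5, 78, 86}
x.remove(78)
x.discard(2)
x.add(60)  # {1, 3, 5, 60, 86}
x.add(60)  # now {1, 3, 5, 60, 86}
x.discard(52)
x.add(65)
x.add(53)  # {1, 3, 5, 53, 60, 65, 86}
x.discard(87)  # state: {1, 3, 5, 53, 60, 65, 86}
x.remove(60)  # {1, 3, 5, 53, 65, 86}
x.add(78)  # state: {1, 3, 5, 53, 65, 78, 86}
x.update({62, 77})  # {1, 3, 5, 53, 62, 65, 77, 78, 86}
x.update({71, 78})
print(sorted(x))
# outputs [1, 3, 5, 53, 62, 65, 71, 77, 78, 86]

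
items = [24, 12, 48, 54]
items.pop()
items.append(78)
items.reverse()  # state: [78, 48, 12, 24]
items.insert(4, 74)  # [78, 48, 12, 24, 74]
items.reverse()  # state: [74, 24, 12, 48, 78]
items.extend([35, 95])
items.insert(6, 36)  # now [74, 24, 12, 48, 78, 35, 36, 95]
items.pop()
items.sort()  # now [12, 24, 35, 36, 48, 74, 78]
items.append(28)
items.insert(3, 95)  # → [12, 24, 35, 95, 36, 48, 74, 78, 28]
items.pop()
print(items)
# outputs [12, 24, 35, 95, 36, 48, 74, 78]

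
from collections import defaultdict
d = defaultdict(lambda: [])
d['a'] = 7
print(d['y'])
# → []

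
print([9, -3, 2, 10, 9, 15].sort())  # None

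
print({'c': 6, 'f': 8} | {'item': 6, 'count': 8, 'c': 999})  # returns {'c': 999, 'f': 8, 'item': 6, 'count': 8}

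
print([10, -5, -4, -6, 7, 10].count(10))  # 2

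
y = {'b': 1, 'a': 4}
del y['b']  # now {'a': 4}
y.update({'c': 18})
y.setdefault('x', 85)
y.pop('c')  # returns 18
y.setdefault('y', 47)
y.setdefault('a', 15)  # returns 4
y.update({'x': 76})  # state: {'a': 4, 'x': 76, 'y': 47}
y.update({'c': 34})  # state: {'a': 4, 'x': 76, 'y': 47, 'c': 34}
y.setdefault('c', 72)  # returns 34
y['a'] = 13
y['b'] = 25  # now {'a': 13, 'x': 76, 'y': 47, 'c': 34, 'b': 25}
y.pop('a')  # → 13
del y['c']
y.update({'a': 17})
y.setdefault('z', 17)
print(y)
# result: {'x': 76, 'y': 47, 'b': 25, 'a': 17, 'z': 17}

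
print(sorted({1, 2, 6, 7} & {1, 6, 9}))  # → [1, 6]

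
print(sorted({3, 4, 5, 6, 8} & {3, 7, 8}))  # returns [3, 8]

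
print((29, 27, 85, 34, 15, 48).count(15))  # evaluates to 1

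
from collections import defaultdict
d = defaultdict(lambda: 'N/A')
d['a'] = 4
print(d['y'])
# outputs N/A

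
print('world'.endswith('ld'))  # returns True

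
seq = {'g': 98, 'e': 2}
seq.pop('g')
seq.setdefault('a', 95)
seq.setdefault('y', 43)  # 43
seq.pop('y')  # 43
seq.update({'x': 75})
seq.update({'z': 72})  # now {'e': 2, 'a': 95, 'x': 75, 'z': 72}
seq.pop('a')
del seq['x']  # {'e': 2, 'z': 72}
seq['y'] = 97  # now {'e': 2, 'z': 72, 'y': 97}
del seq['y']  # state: {'e': 2, 'z': 72}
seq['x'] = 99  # {'e': 2, 'z': 72, 'x': 99}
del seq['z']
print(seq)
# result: {'e': 2, 'x': 99}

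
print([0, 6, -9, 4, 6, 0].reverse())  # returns None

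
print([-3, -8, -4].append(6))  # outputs None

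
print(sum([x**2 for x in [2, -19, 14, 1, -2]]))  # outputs 566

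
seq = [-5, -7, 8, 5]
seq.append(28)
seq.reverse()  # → [28, 5, 8, -7, -5]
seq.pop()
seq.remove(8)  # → [28, 5, -7]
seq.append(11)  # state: [28, 5, -7, 11]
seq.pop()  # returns 11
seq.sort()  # [-7, 5, 28]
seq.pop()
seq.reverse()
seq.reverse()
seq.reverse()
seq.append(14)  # [5, -7, 14]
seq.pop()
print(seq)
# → [5, -7]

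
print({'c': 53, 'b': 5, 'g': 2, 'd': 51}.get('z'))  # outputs None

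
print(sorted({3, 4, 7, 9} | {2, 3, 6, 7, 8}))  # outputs [2, 3, 4, 6, 7, 8, 9]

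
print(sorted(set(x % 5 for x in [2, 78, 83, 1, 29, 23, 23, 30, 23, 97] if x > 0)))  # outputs [0, 1, 2, 3, 4]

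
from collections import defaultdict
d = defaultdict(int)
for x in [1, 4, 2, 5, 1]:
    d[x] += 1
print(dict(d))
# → {1: 2, 4: 1, 2: 1, 5: 1}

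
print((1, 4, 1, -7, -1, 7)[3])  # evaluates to -7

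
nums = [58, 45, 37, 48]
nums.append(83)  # [58, 45, 37, 48, 83]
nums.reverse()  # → [83, 48, 37, 45, 58]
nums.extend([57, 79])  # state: [83, 48, 37, 45, 58, 57, 79]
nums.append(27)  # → [83, 48, 37, 45, 58, 57, 79, 27]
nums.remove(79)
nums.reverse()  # [27, 57, 58, 45, 37, 48, 83]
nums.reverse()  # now [83, 48, 37, 45, 58, 57, 27]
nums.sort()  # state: [27, 37, 45, 48, 57, 58, 83]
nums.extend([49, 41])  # [27, 37, 45, 48, 57, 58, 83, 49, 41]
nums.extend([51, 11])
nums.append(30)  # [27, 37, 45, 48, 57, 58, 83, 49, 41, 51, 11, 30]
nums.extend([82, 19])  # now [27, 37, 45, 48, 57, 58, 83, 49, 41, 51, 11, 30, 82, 19]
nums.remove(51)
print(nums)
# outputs [27, 37, 45, 48, 57, 58, 83, 49, 41, 11, 30, 82, 19]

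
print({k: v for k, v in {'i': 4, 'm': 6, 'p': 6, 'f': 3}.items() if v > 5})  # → {'m': 6, 'p': 6}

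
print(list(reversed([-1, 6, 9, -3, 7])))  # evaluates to [7, -3, 9, 6, -1]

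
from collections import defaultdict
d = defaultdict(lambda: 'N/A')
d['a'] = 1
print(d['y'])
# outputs N/A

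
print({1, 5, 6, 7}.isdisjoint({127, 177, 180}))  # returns True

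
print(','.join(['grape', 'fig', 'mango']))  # grape,fig,mango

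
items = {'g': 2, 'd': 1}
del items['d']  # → {'g': 2}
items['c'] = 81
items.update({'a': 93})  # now {'g': 2, 'c': 81, 'a': 93}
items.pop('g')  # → 2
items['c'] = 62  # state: {'c': 62, 'a': 93}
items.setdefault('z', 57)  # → 57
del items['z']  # {'c': 62, 'a': 93}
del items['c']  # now {'a': 93}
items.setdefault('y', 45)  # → 45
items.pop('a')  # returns 93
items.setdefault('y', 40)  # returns 45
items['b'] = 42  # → {'y': 45, 'b': 42}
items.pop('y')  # 45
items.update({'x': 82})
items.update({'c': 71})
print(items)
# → {'b': 42, 'x': 82, 'c': 71}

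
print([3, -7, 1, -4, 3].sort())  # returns None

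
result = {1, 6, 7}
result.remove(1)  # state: {6, 7}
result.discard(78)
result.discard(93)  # {6, 7}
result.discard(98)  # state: {6, 7}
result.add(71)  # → {6, 7, 71}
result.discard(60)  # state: {6, 7, 71}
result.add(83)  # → {6, 7, 71, 83}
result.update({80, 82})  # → {6, 7, 71, 80, 82, 83}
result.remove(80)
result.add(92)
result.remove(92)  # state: {6, 7, 71, 82, 83}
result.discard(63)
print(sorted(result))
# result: [6, 7, 71, 82, 83]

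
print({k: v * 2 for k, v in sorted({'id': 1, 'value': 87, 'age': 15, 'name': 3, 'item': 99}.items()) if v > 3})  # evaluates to {'age': 30, 'item': 198, 'value': 174}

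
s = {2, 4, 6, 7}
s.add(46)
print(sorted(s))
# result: [2, 4, 6, 7, 46]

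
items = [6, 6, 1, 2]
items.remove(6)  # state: [6, 1, 2]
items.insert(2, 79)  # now [6, 1, 79, 2]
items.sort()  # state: [1, 2, 6, 79]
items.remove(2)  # [1, 6, 79]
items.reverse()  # [79, 6, 1]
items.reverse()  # [1, 6, 79]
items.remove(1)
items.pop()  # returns 79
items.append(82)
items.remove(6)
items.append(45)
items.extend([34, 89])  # [82, 45, 34, 89]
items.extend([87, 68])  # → [82, 45, 34, 89, 87, 68]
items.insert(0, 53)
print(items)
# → [53, 82, 45, 34, 89, 87, 68]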